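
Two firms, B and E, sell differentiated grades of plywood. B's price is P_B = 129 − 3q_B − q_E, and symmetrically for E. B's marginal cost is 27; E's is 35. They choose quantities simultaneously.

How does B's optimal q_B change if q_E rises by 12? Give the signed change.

-2

Firm B's profit: π = q_B(129 − 3q_B − q_E) − 27q_B.
∂π/∂q_B = 102 − 6q_B − q_E = 0 ⇒ q_B = 17 − (1/6)q_E.
The reaction-function slope is −1/6, so a 12-unit rise in q_E moves q_B by −1/6 × 12 = −2. B's best response falls — the actions are strategic substitutes.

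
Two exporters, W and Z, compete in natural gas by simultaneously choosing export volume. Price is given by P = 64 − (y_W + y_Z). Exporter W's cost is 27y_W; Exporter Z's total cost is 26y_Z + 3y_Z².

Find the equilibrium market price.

Exporter W's profit: π = y_W(64 − (y_W + y_Z)) − 27y_W.
∂π/∂y_W = 37 − 2y_W − y_Z = 0, so y_W = 18.5 − 0.5y_Z.
For Z: ∂π/∂y_Z = 38 − 8y_Z − y_W = 0 ⇒ y_Z = 4.75 − 0.125y_W.
Plugging y_Z into W's best response: y_W = 18.5 − 0.5(4.75 − 0.125y_W) ⇒ 0.9375y_W = 16.125, so y_W = 17.2.
Then y_Z = 4.75 − 0.125·17.2 = 2.6.
Equilibrium price: P = 64 − 19.8 = 44.2.

44.2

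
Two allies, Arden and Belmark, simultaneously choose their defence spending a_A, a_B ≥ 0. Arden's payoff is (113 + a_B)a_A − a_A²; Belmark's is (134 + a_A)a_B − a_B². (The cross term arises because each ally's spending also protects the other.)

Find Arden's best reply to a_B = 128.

120.5

Expanding Arden's payoff: 113a_A + a_Ba_A − a_A².
∂π/∂a_A = 113 + a_B − 2a_A = 0, so a_A = 56.5 + 0.5a_B.
At a_B = 128: a_A = 56.5 + 0.5·128 = 120.5.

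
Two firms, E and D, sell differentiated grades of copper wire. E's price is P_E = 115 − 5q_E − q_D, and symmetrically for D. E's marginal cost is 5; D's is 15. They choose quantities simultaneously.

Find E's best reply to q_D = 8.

10.2

Firm E's profit: π = q_E(115 − 5q_E − q_D) − 5q_E.
∂π/∂q_E = 110 − 10q_E − q_D = 0 ⇒ q_E = 11 − 0.1q_D.
At q_D = 8: q_E = 11 − 0.1·8 = 10.2.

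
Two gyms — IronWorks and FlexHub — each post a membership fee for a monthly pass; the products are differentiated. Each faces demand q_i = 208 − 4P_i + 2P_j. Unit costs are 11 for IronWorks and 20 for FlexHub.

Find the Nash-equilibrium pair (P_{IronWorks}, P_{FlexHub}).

43.2, 46.8

IronWorks's profit: π = (P_{IronWorks} − 11)(208 − 4P_{IronWorks} + 2P_{FlexHub}).
∂π/∂P_{IronWorks} = 252 − 8P_{IronWorks} + 2P_{FlexHub} = 0 ⇒ P_{IronWorks} = 31.5 + 0.25P_{FlexHub}.
Similarly P_{FlexHub} = 36 + 0.25P_{IronWorks}.
Solving the two reaction functions simultaneously: (1 − (0.25)(0.25))P_{IronWorks} = 31.5 + 0.25·36, so 0.9375P_{IronWorks} = 40.5 and P_{IronWorks} = 43.2.
Then P_{FlexHub} = 36 + 0.25·43.2 = 46.8.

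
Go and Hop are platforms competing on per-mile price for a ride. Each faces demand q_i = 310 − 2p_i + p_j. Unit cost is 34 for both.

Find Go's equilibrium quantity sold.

184

Go's profit: π = (p_{Go} − 34)(310 − 2p_{Go} + p_{Hop}).
∂π/∂p_{Go} = 378 − 4p_{Go} + p_{Hop} = 0 ⇒ p_{Go} = 94.5 + 0.25p_{Hop}.
By symmetry p_{Hop} = p_{Go}; substituting into the reaction function, 0.75p_{Go} = 94.5 and p_{Go} = 126.
q_{Go} = 310 − 2·126 + 126 = 184.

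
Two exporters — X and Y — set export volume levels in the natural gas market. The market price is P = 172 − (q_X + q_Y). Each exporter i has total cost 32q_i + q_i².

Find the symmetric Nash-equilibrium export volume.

Exporter X's profit: π = q_X(172 − (q_X + q_Y)) − 32q_X − q_X².
∂π/∂q_X = 140 − 4q_X − q_Y = 0, so q_X = 35 − 0.25q_Y.
Setting q_X = q_Y in the reaction function: q_X = 35 − 0.25q_X, so q_X = 35 / 1.25 = 28.

28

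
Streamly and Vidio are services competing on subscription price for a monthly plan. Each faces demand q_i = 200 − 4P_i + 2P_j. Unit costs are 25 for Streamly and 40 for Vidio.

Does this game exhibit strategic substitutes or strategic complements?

strategic complements

Streamly's profit: π = (P_{Streamly} − 25)(200 − 4P_{Streamly} + 2P_{Vidio}).
∂π/∂P_{Streamly} = 300 − 8P_{Streamly} + 2P_{Vidio} = 0 ⇒ P_{Streamly} = 37.5 + 0.25P_{Vidio}.
The best-response slope dP_{Streamly}/dP_{Vidio} = 0.25 > 0: the reaction function is upward-sloping, so the choices are strategic complements.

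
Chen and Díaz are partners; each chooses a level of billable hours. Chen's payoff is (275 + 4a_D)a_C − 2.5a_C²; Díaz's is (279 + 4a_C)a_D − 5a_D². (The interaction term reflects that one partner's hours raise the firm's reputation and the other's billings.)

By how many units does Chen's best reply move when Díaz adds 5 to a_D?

4

Expanding Chen's payoff: 275a_C + 4a_Da_C − 2.5a_C².
∂π/∂a_C = 275 + 4a_D − 5a_C = 0, so a_C = 55 + 0.8a_D.
The reaction-function slope is 0.8, so a 5-unit rise in a_D moves a_C by 0.8 × 5 = 4. Chen's best response rises — the actions are strategic complements.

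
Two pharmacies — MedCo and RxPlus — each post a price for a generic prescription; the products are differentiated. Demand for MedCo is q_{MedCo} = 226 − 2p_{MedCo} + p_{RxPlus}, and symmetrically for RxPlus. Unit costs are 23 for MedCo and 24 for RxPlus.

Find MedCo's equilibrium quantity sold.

MedCo's profit: π = (p_{MedCo} − 23)(226 − 2p_{MedCo} + p_{RxPlus}).
∂π/∂p_{MedCo} = 272 − 4p_{MedCo} + p_{RxPlus} = 0 ⇒ p_{MedCo} = 68 + 0.25p_{RxPlus}.
Similarly p_{RxPlus} = 68.5 + 0.25p_{MedCo}.
Solving the two reaction functions simultaneously: (1 − (0.25)(0.25))p_{MedCo} = 68 + 0.25·68.5, so 0.9375p_{MedCo} = 85.125 and p_{MedCo} = 90.8.
Then p_{RxPlus} = 68.5 + 0.25·90.8 = 91.2.
q_{MedCo} = 226 − 2·90.8 + 91.2 = 135.6.

135.6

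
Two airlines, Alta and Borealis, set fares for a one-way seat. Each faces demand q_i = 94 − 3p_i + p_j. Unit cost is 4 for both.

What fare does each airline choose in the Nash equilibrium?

21.2

Alta's profit: π = (p_{Alta} − 4)(94 − 3p_{Alta} + p_{Borealis}).
∂π/∂p_{Alta} = 106 − 6p_{Alta} + p_{Borealis} = 0 ⇒ p_{Alta} = 53/3 + (1/6)p_{Borealis}.
Setting p_{Alta} = p_{Borealis} in the reaction function: p_{Alta} = 53/3 + (1/6)p_{Alta}, so p_{Alta} = (53/3) / (5/6) = 21.2.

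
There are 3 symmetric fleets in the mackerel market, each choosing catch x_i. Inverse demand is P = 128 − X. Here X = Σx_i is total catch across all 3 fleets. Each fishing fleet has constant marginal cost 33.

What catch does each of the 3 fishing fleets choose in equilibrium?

A representative fishing fleet's profit is π_i = x_i(128 − X) − 33x_i, with X = x_i + Σ_{j≠i} x_j.
First-order condition: 95 − 2x_i − Σ_{j≠i} x_j = 0.
With identical fishing fleets, set every x_j = x: then 95 − 2x − 2x = 0, i.e. x = 95/4 = 23.75.

23.75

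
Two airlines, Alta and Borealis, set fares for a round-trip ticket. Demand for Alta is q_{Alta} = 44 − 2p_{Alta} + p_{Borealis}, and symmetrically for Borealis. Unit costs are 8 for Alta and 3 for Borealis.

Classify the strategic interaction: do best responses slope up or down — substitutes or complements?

Alta's profit: π = (p_{Alta} − 8)(44 − 2p_{Alta} + p_{Borealis}).
∂π/∂p_{Alta} = 60 − 4p_{Alta} + p_{Borealis} = 0 ⇒ p_{Alta} = 15 + 0.25p_{Borealis}.
The best-response slope dp_{Alta}/dp_{Borealis} = 0.25 > 0: the reaction function is upward-sloping, so the choices are strategic complements.

strategic complements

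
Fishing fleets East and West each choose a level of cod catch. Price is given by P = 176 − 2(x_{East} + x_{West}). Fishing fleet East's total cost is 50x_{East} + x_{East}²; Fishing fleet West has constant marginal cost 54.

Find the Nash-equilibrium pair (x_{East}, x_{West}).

13, 24

Fishing fleet East's profit: π = x_{East}(176 − 2(x_{East} + x_{West})) − 50x_{East} − x_{East}².
∂π/∂x_{East} = 126 − 6x_{East} − 2x_{West} = 0, so x_{East} = 21 − (1/3)x_{West}.
For West: ∂π/∂x_{West} = 122 − 4x_{West} − 2x_{East} = 0 ⇒ x_{West} = 30.5 − 0.5x_{East}.
Substituting the second reaction function into the first: x_{East} = 21 − (1/3)(30.5 − 0.5x_{East}), which gives (5/6)x_{East} = 65/6 ⇒ x_{East} = 13.
Then x_{West} = 30.5 − 0.5·13 = 24.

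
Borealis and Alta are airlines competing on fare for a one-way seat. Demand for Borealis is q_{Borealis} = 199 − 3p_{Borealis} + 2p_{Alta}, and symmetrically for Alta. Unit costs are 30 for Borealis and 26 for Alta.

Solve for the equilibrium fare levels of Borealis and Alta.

Borealis's profit: π = (p_{Borealis} − 30)(199 − 3p_{Borealis} + 2p_{Alta}).
∂π/∂p_{Borealis} = 289 − 6p_{Borealis} + 2p_{Alta} = 0 ⇒ p_{Borealis} = 289/6 + (1/3)p_{Alta}.
Similarly p_{Alta} = 277/6 + (1/3)p_{Borealis}.
Substituting the second reaction function into the first: p_{Borealis} = 289/6 + (1/3)(277/6 + (1/3)p_{Borealis}), which gives (8/9)p_{Borealis} = 572/9 ⇒ p_{Borealis} = 71.5.
Then p_{Alta} = 277/6 + (1/3)·71.5 = 70.

71.5, 70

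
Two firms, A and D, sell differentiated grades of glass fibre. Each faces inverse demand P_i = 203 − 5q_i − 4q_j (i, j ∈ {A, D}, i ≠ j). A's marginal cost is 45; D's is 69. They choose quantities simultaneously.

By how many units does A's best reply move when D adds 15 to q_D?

-6

Firm A's profit: π = q_A(203 − 5q_A − 4q_D) − 45q_A.
∂π/∂q_A = 158 − 10q_A − 4q_D = 0 ⇒ q_A = 15.8 − 0.4q_D.
The reaction-function slope is −0.4, so a 15-unit rise in q_D moves q_A by −0.4 × 15 = −6. A's best response falls — the actions are strategic substitutes.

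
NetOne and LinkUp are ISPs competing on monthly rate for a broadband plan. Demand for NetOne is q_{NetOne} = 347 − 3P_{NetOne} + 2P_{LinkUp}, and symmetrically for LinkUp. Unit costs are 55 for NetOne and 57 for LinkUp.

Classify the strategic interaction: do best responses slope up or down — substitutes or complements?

NetOne's profit: π = (P_{NetOne} − 55)(347 − 3P_{NetOne} + 2P_{LinkUp}).
∂π/∂P_{NetOne} = 512 − 6P_{NetOne} + 2P_{LinkUp} = 0 ⇒ P_{NetOne} = 256/3 + (1/3)P_{LinkUp}.
The best-response slope dP_{NetOne}/dP_{LinkUp} = 1/3 > 0: the reaction function is upward-sloping, so the choices are strategic complements.

strategic complements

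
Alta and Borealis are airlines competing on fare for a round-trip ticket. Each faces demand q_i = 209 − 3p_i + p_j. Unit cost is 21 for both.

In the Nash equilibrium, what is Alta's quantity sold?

100.2

Alta's profit: π = (p_{Alta} − 21)(209 − 3p_{Alta} + p_{Borealis}).
∂π/∂p_{Alta} = 272 − 6p_{Alta} + p_{Borealis} = 0 ⇒ p_{Alta} = 136/3 + (1/6)p_{Borealis}.
The game is symmetric, so in equilibrium p_{Borealis} = p_{Alta}: the reaction function gives (5/6)p_{Alta} = 136/3, hence p_{Alta} = 54.4.
q_{Alta} = 209 − 3·54.4 + 54.4 = 100.2.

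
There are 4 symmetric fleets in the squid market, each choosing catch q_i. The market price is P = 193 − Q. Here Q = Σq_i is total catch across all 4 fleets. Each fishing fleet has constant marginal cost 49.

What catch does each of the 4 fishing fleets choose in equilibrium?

A representative fishing fleet's profit is π_i = q_i(193 − Q) − 49q_i, with Q = q_i + Σ_{j≠i} q_j.
First-order condition: 144 − 2q_i − Σ_{j≠i} q_j = 0.
In a symmetric equilibrium every fishing fleet chooses the same q, so Σ_{j≠i} q_j = 3q. The condition becomes 144 − 5q = 0, giving q = 144/5 = 28.8.

28.8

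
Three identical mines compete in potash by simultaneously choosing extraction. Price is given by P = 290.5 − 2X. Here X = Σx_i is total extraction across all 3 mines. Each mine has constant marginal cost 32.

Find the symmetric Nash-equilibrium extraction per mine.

32.3125

A representative mine's profit is π_i = x_i(290.5 − 2X) − 32x_i, with X = x_i + Σ_{j≠i} x_j.
First-order condition: 258.5 − 4x_i − 2Σ_{j≠i} x_j = 0.
In a symmetric equilibrium every mine chooses the same x, so Σ_{j≠i} x_j = 2x. The condition becomes 258.5 − 8x = 0, giving x = 258.5/8 = 32.3125.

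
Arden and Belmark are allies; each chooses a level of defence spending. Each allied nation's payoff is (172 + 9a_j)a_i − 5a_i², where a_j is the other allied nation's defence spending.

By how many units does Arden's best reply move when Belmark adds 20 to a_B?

18

Arden's payoff is (172 + 9a_B)a_A − 5a_A².
∂π/∂a_A = 172 + 9a_B − 10a_A = 0, so a_A = 17.2 + 0.9a_B.
The reaction-function slope is 0.9, so a 20-unit rise in a_B moves a_A by 0.9 × 20 = 18. Arden's best response rises — the actions are strategic complements.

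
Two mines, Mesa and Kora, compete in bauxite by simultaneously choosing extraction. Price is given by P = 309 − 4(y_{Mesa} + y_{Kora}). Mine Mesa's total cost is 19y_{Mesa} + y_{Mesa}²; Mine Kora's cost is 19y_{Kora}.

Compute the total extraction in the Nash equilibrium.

Mine Mesa's profit: π = y_{Mesa}(309 − 4(y_{Mesa} + y_{Kora})) − 19y_{Mesa} − y_{Mesa}².
∂π/∂y_{Mesa} = 290 − 10y_{Mesa} − 4y_{Kora} = 0, so y_{Mesa} = 29 − 0.4y_{Kora}.
For Kora: ∂π/∂y_{Kora} = 290 − 8y_{Kora} − 4y_{Mesa} = 0 ⇒ y_{Kora} = 36.25 − 0.5y_{Mesa}.
Substituting the second reaction function into the first: y_{Mesa} = 29 − 0.4(36.25 − 0.5y_{Mesa}), which gives 0.8y_{Mesa} = 14.5 ⇒ y_{Mesa} = 18.125.
Then y_{Kora} = 36.25 − 0.5·18.125 = 27.1875.
Total extraction: 18.125 + 27.1875 = 45.3125.

45.3125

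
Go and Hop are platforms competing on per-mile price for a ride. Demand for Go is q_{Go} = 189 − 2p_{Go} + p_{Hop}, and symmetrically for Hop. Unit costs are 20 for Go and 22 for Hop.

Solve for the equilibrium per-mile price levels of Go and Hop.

Go's profit: π = (p_{Go} − 20)(189 − 2p_{Go} + p_{Hop}).
∂π/∂p_{Go} = 229 − 4p_{Go} + p_{Hop} = 0 ⇒ p_{Go} = 57.25 + 0.25p_{Hop}.
Similarly p_{Hop} = 58.25 + 0.25p_{Go}.
Substituting the second reaction function into the first: p_{Go} = 57.25 + 0.25(58.25 + 0.25p_{Go}), which gives 0.9375p_{Go} = 71.8125 ⇒ p_{Go} = 76.6.
Then p_{Hop} = 58.25 + 0.25·76.6 = 77.4.

76.6, 77.4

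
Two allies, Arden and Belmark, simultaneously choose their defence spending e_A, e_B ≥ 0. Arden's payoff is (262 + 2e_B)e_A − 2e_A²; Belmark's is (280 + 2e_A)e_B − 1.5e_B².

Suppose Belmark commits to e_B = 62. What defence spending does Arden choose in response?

96.5

Expanding Arden's payoff: 262e_A + 2e_Be_A − 2e_A².
∂π/∂e_A = 262 + 2e_B − 4e_A = 0, so e_A = 65.5 + 0.5e_B.
At e_B = 62: e_A = 65.5 + 0.5·62 = 96.5.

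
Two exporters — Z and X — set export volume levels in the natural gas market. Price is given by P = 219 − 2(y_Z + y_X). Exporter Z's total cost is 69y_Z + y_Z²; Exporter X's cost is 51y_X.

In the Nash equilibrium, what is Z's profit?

522.72

Exporter Z's profit: π = y_Z(219 − 2(y_Z + y_X)) − 69y_Z − y_Z².
∂π/∂y_Z = 150 − 6y_Z − 2y_X = 0, so y_Z = 25 − (1/3)y_X.
For X: ∂π/∂y_X = 168 − 4y_X − 2y_Z = 0 ⇒ y_X = 42 − 0.5y_Z.
Plugging y_X into Z's best response: y_Z = 25 − (1/3)(42 − 0.5y_Z) ⇒ (5/6)y_Z = 11, so y_Z = 13.2.
Then y_X = 42 − 0.5·13.2 = 35.4.
Price P = 219 − 2·48.6 = 121.8.
Z's profit: (121.8 − 69)·13.2 − (13.2)² = 522.72.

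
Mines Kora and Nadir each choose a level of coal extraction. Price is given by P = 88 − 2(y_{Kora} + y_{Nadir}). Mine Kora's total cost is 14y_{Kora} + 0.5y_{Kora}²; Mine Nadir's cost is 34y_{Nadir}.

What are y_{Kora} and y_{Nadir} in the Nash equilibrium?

Mine Kora's profit: π = y_{Kora}(88 − 2(y_{Kora} + y_{Nadir})) − 14y_{Kora} − 0.5y_{Kora}².
∂π/∂y_{Kora} = 74 − 5y_{Kora} − 2y_{Nadir} = 0, so y_{Kora} = 14.8 − 0.4y_{Nadir}.
For Nadir: ∂π/∂y_{Nadir} = 54 − 4y_{Nadir} − 2y_{Kora} = 0 ⇒ y_{Nadir} = 13.5 − 0.5y_{Kora}.
Substituting the second reaction function into the first: y_{Kora} = 14.8 − 0.4(13.5 − 0.5y_{Kora}), which gives 0.8y_{Kora} = 9.4 ⇒ y_{Kora} = 11.75.
Then y_{Nadir} = 13.5 − 0.5·11.75 = 7.625.

11.75, 7.625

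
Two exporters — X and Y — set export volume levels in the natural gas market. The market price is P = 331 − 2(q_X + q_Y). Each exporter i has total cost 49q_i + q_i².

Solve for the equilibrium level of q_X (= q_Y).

35.25

Exporter X's profit: π = q_X(331 − 2(q_X + q_Y)) − 49q_X − q_X².
∂π/∂q_X = 282 − 6q_X − 2q_Y = 0, so q_X = 47 − (1/3)q_Y.
By symmetry q_Y = q_X; substituting into the reaction function, (4/3)q_X = 47 and q_X = 35.25.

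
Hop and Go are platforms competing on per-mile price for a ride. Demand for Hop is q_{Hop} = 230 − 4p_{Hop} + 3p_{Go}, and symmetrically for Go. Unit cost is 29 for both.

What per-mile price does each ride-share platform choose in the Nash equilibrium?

69.2

Hop's profit: π = (p_{Hop} − 29)(230 − 4p_{Hop} + 3p_{Go}).
∂π/∂p_{Hop} = 346 − 8p_{Hop} + 3p_{Go} = 0 ⇒ p_{Hop} = 43.25 + 0.375p_{Go}.
Setting p_{Hop} = p_{Go} in the reaction function: p_{Hop} = 43.25 + 0.375p_{Hop}, so p_{Hop} = 43.25 / 0.625 = 69.2.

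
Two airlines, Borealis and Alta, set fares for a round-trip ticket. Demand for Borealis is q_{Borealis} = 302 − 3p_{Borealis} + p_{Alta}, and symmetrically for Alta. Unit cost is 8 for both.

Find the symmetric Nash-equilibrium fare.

65.2

Borealis's profit: π = (p_{Borealis} − 8)(302 − 3p_{Borealis} + p_{Alta}).
∂π/∂p_{Borealis} = 326 − 6p_{Borealis} + p_{Alta} = 0 ⇒ p_{Borealis} = 163/3 + (1/6)p_{Alta}.
Setting p_{Borealis} = p_{Alta} in the reaction function: p_{Borealis} = 163/3 + (1/6)p_{Borealis}, so p_{Borealis} = (163/3) / (5/6) = 65.2.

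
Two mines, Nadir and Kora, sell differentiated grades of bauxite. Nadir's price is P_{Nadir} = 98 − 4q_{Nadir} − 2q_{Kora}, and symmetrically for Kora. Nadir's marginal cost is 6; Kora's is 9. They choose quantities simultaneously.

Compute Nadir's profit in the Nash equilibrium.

345.96

Mine Nadir's profit: π = q_{Nadir}(98 − 4q_{Nadir} − 2q_{Kora}) − 6q_{Nadir}.
∂π/∂q_{Nadir} = 92 − 8q_{Nadir} − 2q_{Kora} = 0 ⇒ q_{Nadir} = 11.5 − 0.25q_{Kora}.
Similarly q_{Kora} = 11.125 − 0.25q_{Nadir}.
Substituting the second reaction function into the first: q_{Nadir} = 11.5 − 0.25(11.125 − 0.25q_{Nadir}), which gives 0.9375q_{Nadir} = 279/32 ⇒ q_{Nadir} = 9.3.
Then q_{Kora} = 11.125 − 0.25·9.3 = 8.8.
P_{Nadir} = 98 − 4·9.3 − 2·8.8 = 43.2.
Profit = (43.2 − 6)·9.3 = 345.96.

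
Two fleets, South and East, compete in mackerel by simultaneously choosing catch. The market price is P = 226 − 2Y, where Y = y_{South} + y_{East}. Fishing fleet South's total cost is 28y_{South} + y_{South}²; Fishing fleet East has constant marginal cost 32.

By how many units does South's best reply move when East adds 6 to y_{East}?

-2

Fishing fleet South's profit: π = y_{South}(226 − 2(y_{South} + y_{East})) − 28y_{South} − y_{South}².
∂π/∂y_{South} = 198 − 6y_{South} − 2y_{East} = 0, so y_{South} = 33 − (1/3)y_{East}.
The reaction-function slope is −1/3, so a 6-unit rise in y_{East} moves y_{South} by −1/3 × 6 = −2. South's best response falls — the actions are strategic substitutes.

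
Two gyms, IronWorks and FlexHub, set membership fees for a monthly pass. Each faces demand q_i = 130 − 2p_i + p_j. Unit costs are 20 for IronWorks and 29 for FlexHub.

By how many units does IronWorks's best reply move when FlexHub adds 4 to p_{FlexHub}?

1

IronWorks's profit: π = (p_{IronWorks} − 20)(130 − 2p_{IronWorks} + p_{FlexHub}).
∂π/∂p_{IronWorks} = 170 − 4p_{IronWorks} + p_{FlexHub} = 0 ⇒ p_{IronWorks} = 42.5 + 0.25p_{FlexHub}.
The reaction-function slope is 0.25, so a 4-unit rise in p_{FlexHub} moves p_{IronWorks} by 0.25 × 4 = 1. IronWorks's best response rises — the actions are strategic complements.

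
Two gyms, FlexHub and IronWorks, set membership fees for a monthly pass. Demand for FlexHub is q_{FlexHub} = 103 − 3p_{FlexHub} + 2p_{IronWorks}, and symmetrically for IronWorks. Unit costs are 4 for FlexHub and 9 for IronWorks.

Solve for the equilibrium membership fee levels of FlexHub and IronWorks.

FlexHub's profit: π = (p_{FlexHub} − 4)(103 − 3p_{FlexHub} + 2p_{IronWorks}).
∂π/∂p_{FlexHub} = 115 − 6p_{FlexHub} + 2p_{IronWorks} = 0 ⇒ p_{FlexHub} = 115/6 + (1/3)p_{IronWorks}.
Similarly p_{IronWorks} = 65/3 + (1/3)p_{FlexHub}.
Solving the two reaction functions simultaneously: (1 − (1/3)(1/3))p_{FlexHub} = 115/6 + (1/3)·(65/3), so (8/9)p_{FlexHub} = 475/18 and p_{FlexHub} = 29.6875.
Then p_{IronWorks} = 65/3 + (1/3)·29.6875 = 31.5625.

29.6875, 31.5625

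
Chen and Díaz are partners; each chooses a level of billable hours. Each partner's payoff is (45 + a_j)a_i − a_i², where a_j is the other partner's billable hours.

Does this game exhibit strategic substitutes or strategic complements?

strategic complements

Chen's payoff is (45 + a_D)a_C − a_C².
∂π/∂a_C = 45 + a_D − 2a_C = 0, so a_C = 22.5 + 0.5a_D.
The best-response slope da_C/da_D = 0.5 > 0: the reaction function is upward-sloping, so the choices are strategic complements.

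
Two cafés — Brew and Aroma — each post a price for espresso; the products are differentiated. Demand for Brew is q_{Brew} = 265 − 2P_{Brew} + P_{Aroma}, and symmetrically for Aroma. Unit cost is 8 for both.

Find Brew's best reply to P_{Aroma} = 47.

82

Brew's profit: π = (P_{Brew} − 8)(265 − 2P_{Brew} + P_{Aroma}).
∂π/∂P_{Brew} = 281 − 4P_{Brew} + P_{Aroma} = 0 ⇒ P_{Brew} = 70.25 + 0.25P_{Aroma}.
At P_{Aroma} = 47: P_{Brew} = 70.25 + 0.25·47 = 82.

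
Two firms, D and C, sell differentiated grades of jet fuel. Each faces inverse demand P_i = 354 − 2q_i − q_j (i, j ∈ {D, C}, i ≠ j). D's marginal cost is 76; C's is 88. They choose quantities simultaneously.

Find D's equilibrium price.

188.8

Firm D's profit: π = q_D(354 − 2q_D − q_C) − 76q_D.
∂π/∂q_D = 278 − 4q_D − q_C = 0 ⇒ q_D = 69.5 − 0.25q_C.
Similarly q_C = 66.5 − 0.25q_D.
Plugging q_C into D's best response: q_D = 69.5 − 0.25(66.5 − 0.25q_D) ⇒ 0.9375q_D = 52.875, so q_D = 56.4.
Then q_C = 66.5 − 0.25·56.4 = 52.4.
P_D = 354 − 2·56.4 − 52.4 = 188.8.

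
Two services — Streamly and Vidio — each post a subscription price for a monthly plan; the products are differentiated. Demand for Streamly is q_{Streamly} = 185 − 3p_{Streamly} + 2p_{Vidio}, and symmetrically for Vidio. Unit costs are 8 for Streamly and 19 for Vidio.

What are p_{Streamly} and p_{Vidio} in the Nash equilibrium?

Streamly's profit: π = (p_{Streamly} − 8)(185 − 3p_{Streamly} + 2p_{Vidio}).
∂π/∂p_{Streamly} = 209 − 6p_{Streamly} + 2p_{Vidio} = 0 ⇒ p_{Streamly} = 209/6 + (1/3)p_{Vidio}.
Similarly p_{Vidio} = 121/3 + (1/3)p_{Streamly}.
Plugging p_{Vidio} into Streamly's best response: p_{Streamly} = 209/6 + (1/3)(121/3 + (1/3)p_{Streamly}) ⇒ (8/9)p_{Streamly} = 869/18, so p_{Streamly} = 54.3125.
Then p_{Vidio} = 121/3 + (1/3)·54.3125 = 58.4375.

54.3125, 58.4375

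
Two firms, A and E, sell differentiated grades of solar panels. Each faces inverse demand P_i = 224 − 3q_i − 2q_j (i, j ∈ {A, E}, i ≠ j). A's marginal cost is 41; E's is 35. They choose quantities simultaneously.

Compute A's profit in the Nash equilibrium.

1518.75

Firm A's profit: π = q_A(224 − 3q_A − 2q_E) − 41q_A.
∂π/∂q_A = 183 − 6q_A − 2q_E = 0 ⇒ q_A = 30.5 − (1/3)q_E.
Similarly q_E = 31.5 − (1/3)q_A.
Substituting the second reaction function into the first: q_A = 30.5 − (1/3)(31.5 − (1/3)q_A), which gives (8/9)q_A = 20 ⇒ q_A = 22.5.
Then q_E = 31.5 − (1/3)·22.5 = 24.
P_A = 224 − 3·22.5 − 2·24 = 108.5.
Profit = (108.5 − 41)·22.5 = 1518.75.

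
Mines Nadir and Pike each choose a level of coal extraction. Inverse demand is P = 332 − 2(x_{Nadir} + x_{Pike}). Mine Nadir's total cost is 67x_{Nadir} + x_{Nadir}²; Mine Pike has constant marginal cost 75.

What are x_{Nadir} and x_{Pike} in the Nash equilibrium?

27.3, 50.6

Mine Nadir's profit: π = x_{Nadir}(332 − 2(x_{Nadir} + x_{Pike})) − 67x_{Nadir} − x_{Nadir}².
∂π/∂x_{Nadir} = 265 − 6x_{Nadir} − 2x_{Pike} = 0, so x_{Nadir} = 265/6 − (1/3)x_{Pike}.
For Pike: ∂π/∂x_{Pike} = 257 − 4x_{Pike} − 2x_{Nadir} = 0 ⇒ x_{Pike} = 64.25 − 0.5x_{Nadir}.
Solving the two reaction functions simultaneously: (1 − (−1/3)(−0.5))x_{Nadir} = 265/6 − (1/3)·64.25, so (5/6)x_{Nadir} = 22.75 and x_{Nadir} = 27.3.
Then x_{Pike} = 64.25 − 0.5·27.3 = 50.6.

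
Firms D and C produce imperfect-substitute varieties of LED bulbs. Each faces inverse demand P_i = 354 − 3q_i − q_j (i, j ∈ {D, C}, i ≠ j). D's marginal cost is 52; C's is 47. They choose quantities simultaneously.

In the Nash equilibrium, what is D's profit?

5547

Firm D's profit: π = q_D(354 − 3q_D − q_C) − 52q_D.
∂π/∂q_D = 302 − 6q_D − q_C = 0 ⇒ q_D = 151/3 − (1/6)q_C.
Similarly q_C = 307/6 − (1/6)q_D.
Plugging q_C into D's best response: q_D = 151/3 − (1/6)(307/6 − (1/6)q_D) ⇒ (35/36)q_D = 1505/36, so q_D = 43.
Then q_C = 307/6 − (1/6)·43 = 44.
P_D = 354 − 3·43 − 44 = 181.
Profit = (181 − 52)·43 = 5547.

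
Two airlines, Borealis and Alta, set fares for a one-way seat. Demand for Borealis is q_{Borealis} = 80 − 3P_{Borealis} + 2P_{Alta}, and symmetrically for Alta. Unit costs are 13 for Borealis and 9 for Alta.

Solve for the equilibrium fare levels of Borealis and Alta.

29, 27.5

Borealis's profit: π = (P_{Borealis} − 13)(80 − 3P_{Borealis} + 2P_{Alta}).
∂π/∂P_{Borealis} = 119 − 6P_{Borealis} + 2P_{Alta} = 0 ⇒ P_{Borealis} = 119/6 + (1/3)P_{Alta}.
Similarly P_{Alta} = 107/6 + (1/3)P_{Borealis}.
Substituting the second reaction function into the first: P_{Borealis} = 119/6 + (1/3)(107/6 + (1/3)P_{Borealis}), which gives (8/9)P_{Borealis} = 232/9 ⇒ P_{Borealis} = 29.
Then P_{Alta} = 107/6 + (1/3)·29 = 27.5.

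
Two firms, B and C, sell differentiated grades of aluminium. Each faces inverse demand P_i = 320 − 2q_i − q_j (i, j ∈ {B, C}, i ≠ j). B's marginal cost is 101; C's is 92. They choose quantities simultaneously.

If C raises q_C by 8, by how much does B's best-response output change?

Firm B's profit: π = q_B(320 − 2q_B − q_C) − 101q_B.
∂π/∂q_B = 219 − 4q_B − q_C = 0 ⇒ q_B = 54.75 − 0.25q_C.
The reaction-function slope is −0.25, so an 8-unit rise in q_C moves q_B by −0.25 × 8 = −2. B's best response falls — the actions are strategic substitutes.

-2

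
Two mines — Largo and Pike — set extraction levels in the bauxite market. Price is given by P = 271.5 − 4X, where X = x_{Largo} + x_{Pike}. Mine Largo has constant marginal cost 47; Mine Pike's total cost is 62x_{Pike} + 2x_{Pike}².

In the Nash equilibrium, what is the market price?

139.8

Mine Largo's profit: π = x_{Largo}(271.5 − 4(x_{Largo} + x_{Pike})) − 47x_{Largo}.
∂π/∂x_{Largo} = 224.5 − 8x_{Largo} − 4x_{Pike} = 0, so x_{Largo} = 28.0625 − 0.5x_{Pike}.
For Pike: ∂π/∂x_{Pike} = 209.5 − 12x_{Pike} − 4x_{Largo} = 0 ⇒ x_{Pike} = 419/24 − (1/3)x_{Largo}.
Solving the two reaction functions simultaneously: (1 − (−0.5)(−1/3))x_{Largo} = 28.0625 − 0.5·(419/24), so (5/6)x_{Largo} = 58/3 and x_{Largo} = 23.2.
Then x_{Pike} = 419/24 − (1/3)·23.2 = 9.725.
Equilibrium price: P = 271.5 − 4·32.925 = 139.8.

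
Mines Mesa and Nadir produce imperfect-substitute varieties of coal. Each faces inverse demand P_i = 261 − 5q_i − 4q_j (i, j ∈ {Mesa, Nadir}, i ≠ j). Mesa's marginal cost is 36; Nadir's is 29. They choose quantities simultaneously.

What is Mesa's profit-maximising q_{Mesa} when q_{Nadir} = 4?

20.9

Mine Mesa's profit: π = q_{Mesa}(261 − 5q_{Mesa} − 4q_{Nadir}) − 36q_{Mesa}.
∂π/∂q_{Mesa} = 225 − 10q_{Mesa} − 4q_{Nadir} = 0 ⇒ q_{Mesa} = 22.5 − 0.4q_{Nadir}.
At q_{Nadir} = 4: q_{Mesa} = 22.5 − 0.4·4 = 20.9.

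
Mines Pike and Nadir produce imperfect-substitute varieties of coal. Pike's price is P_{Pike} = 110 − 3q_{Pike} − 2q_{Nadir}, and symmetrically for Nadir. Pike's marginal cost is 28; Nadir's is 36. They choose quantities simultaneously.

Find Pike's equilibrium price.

Mine Pike's profit: π = q_{Pike}(110 − 3q_{Pike} − 2q_{Nadir}) − 28q_{Pike}.
∂π/∂q_{Pike} = 82 − 6q_{Pike} − 2q_{Nadir} = 0 ⇒ q_{Pike} = 41/3 − (1/3)q_{Nadir}.
Similarly q_{Nadir} = 37/3 − (1/3)q_{Pike}.
Substituting the second reaction function into the first: q_{Pike} = 41/3 − (1/3)(37/3 − (1/3)q_{Pike}), which gives (8/9)q_{Pike} = 86/9 ⇒ q_{Pike} = 10.75.
Then q_{Nadir} = 37/3 − (1/3)·10.75 = 8.75.
P_{Pike} = 110 − 3·10.75 − 2·8.75 = 60.25.

60.25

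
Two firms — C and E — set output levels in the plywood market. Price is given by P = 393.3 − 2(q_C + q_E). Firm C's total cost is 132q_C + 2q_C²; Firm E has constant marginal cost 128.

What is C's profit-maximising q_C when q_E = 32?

Firm C's profit: π = q_C(393.3 − 2(q_C + q_E)) − 132q_C − 2q_C².
∂π/∂q_C = 261.3 − 8q_C − 2q_E = 0, so q_C = 32.6625 − 0.25q_E.
At q_E = 32: q_C = 32.6625 − 0.25·32 = 24.6625.

24.6625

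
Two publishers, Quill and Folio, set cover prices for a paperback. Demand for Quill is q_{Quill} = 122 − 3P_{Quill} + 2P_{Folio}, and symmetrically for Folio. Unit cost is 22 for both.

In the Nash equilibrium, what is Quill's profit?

Quill's profit: π = (P_{Quill} − 22)(122 − 3P_{Quill} + 2P_{Folio}).
∂π/∂P_{Quill} = 188 − 6P_{Quill} + 2P_{Folio} = 0 ⇒ P_{Quill} = 94/3 + (1/3)P_{Folio}.
By symmetry P_{Folio} = P_{Quill}; substituting into the reaction function, (2/3)P_{Quill} = 94/3 and P_{Quill} = 47.
q_{Quill} = 122 − 3·47 + 2·47 = 75.
Profit = (47 − 22)·75 = 1875.

1875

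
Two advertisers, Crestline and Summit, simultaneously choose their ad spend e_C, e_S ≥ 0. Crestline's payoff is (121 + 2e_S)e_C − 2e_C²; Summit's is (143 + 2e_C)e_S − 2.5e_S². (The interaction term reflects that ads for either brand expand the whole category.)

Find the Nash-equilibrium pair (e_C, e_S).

Expanding Crestline's payoff: 121e_C + 2e_Se_C − 2e_C².
∂π/∂e_C = 121 + 2e_S − 4e_C = 0, so e_C = 30.25 + 0.5e_S.
Likewise for Summit: e_S = 28.6 + 0.4e_C.
Substituting the second reaction function into the first: e_C = 30.25 + 0.5(28.6 + 0.4e_C), which gives 0.8e_C = 44.55 ⇒ e_C = 55.6875.
Then e_S = 28.6 + 0.4·55.6875 = 50.875.

55.6875, 50.875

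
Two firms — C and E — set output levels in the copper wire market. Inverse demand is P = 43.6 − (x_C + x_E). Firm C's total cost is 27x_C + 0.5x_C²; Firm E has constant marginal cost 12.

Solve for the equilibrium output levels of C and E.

0.32, 15.64

Firm C's profit: π = x_C(43.6 − (x_C + x_E)) − 27x_C − 0.5x_C².
∂π/∂x_C = 16.6 − 3x_C − x_E = 0, so x_C = 83/15 − (1/3)x_E.
For E: ∂π/∂x_E = 31.6 − 2x_E − x_C = 0 ⇒ x_E = 15.8 − 0.5x_C.
Solving the two reaction functions simultaneously: (1 − (−1/3)(−0.5))x_C = 83/15 − (1/3)·15.8, so (5/6)x_C = 4/15 and x_C = 0.32.
Then x_E = 15.8 − 0.5·0.32 = 15.64.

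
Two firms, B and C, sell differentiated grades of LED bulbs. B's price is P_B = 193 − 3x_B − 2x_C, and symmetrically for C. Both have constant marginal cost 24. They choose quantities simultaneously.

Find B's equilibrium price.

Firm B's profit: π = x_B(193 − 3x_B − 2x_C) − 24x_B.
∂π/∂x_B = 169 − 6x_B − 2x_C = 0 ⇒ x_B = 169/6 − (1/3)x_C.
The game is symmetric, so in equilibrium x_C = x_B: the reaction function gives (4/3)x_B = 169/6, hence x_B = 21.125.
P_B = 193 − 3·21.125 − 2·21.125 = 87.375.

87.375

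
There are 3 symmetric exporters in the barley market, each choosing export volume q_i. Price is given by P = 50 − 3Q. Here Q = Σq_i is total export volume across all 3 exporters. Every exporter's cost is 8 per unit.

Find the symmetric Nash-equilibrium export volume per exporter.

3.5

A representative exporter's profit is π_i = q_i(50 − 3Q) − 8q_i, with Q = q_i + Σ_{j≠i} q_j.
First-order condition: 42 − 6q_i − 3Σ_{j≠i} q_j = 0.
Imposing symmetry (q_j = q for all j) turns Σ_{j≠i} q_j into 2q, so 42 = 12q and q = 3.5.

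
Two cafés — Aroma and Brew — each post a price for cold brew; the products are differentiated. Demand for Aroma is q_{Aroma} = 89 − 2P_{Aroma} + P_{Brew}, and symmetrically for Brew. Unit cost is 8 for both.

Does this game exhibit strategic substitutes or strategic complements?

Aroma's profit: π = (P_{Aroma} − 8)(89 − 2P_{Aroma} + P_{Brew}).
∂π/∂P_{Aroma} = 105 − 4P_{Aroma} + P_{Brew} = 0 ⇒ P_{Aroma} = 26.25 + 0.25P_{Brew}.
The best-response slope dP_{Aroma}/dP_{Brew} = 0.25 > 0: the reaction function is upward-sloping, so the choices are strategic complements.

strategic complements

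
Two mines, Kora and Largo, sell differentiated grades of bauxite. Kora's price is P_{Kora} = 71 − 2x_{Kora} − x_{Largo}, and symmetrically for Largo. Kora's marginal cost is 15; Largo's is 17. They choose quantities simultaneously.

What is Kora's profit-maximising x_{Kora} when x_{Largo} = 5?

Mine Kora's profit: π = x_{Kora}(71 − 2x_{Kora} − x_{Largo}) − 15x_{Kora}.
∂π/∂x_{Kora} = 56 − 4x_{Kora} − x_{Largo} = 0 ⇒ x_{Kora} = 14 − 0.25x_{Largo}.
At x_{Largo} = 5: x_{Kora} = 14 − 0.25·5 = 12.75.

12.75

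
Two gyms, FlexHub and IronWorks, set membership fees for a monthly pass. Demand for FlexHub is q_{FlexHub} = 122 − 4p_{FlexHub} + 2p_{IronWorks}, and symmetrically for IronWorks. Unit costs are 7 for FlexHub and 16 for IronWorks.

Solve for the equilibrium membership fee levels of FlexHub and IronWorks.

FlexHub's profit: π = (p_{FlexHub} − 7)(122 − 4p_{FlexHub} + 2p_{IronWorks}).
∂π/∂p_{FlexHub} = 150 − 8p_{FlexHub} + 2p_{IronWorks} = 0 ⇒ p_{FlexHub} = 18.75 + 0.25p_{IronWorks}.
Similarly p_{IronWorks} = 23.25 + 0.25p_{FlexHub}.
Solving the two reaction functions simultaneously: (1 − (0.25)(0.25))p_{FlexHub} = 18.75 + 0.25·23.25, so 0.9375p_{FlexHub} = 24.5625 and p_{FlexHub} = 26.2.
Then p_{IronWorks} = 23.25 + 0.25·26.2 = 29.8.

26.2, 29.8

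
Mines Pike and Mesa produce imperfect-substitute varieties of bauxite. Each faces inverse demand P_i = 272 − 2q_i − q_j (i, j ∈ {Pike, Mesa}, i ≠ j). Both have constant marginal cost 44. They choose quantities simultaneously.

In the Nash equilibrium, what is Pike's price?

Mine Pike's profit: π = q_{Pike}(272 − 2q_{Pike} − q_{Mesa}) − 44q_{Pike}.
∂π/∂q_{Pike} = 228 − 4q_{Pike} − q_{Mesa} = 0 ⇒ q_{Pike} = 57 − 0.25q_{Mesa}.
By symmetry q_{Mesa} = q_{Pike}; substituting into the reaction function, 1.25q_{Pike} = 57 and q_{Pike} = 45.6.
P_{Pike} = 272 − 2·45.6 − 45.6 = 135.2.

135.2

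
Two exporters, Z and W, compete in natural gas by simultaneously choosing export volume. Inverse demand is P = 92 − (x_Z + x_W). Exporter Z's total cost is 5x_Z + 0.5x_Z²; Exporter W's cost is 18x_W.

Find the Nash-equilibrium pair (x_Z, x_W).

20, 27

Exporter Z's profit: π = x_Z(92 − (x_Z + x_W)) − 5x_Z − 0.5x_Z².
∂π/∂x_Z = 87 − 3x_Z − x_W = 0, so x_Z = 29 − (1/3)x_W.
For W: ∂π/∂x_W = 74 − 2x_W − x_Z = 0 ⇒ x_W = 37 − 0.5x_Z.
Plugging x_W into Z's best response: x_Z = 29 − (1/3)(37 − 0.5x_Z) ⇒ (5/6)x_Z = 50/3, so x_Z = 20.
Then x_W = 37 − 0.5·20 = 27.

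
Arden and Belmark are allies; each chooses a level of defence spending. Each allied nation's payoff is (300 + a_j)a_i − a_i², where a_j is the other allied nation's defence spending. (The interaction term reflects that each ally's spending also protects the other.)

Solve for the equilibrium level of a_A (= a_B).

Arden's payoff is (300 + a_B)a_A − a_A².
∂π/∂a_A = 300 + a_B − 2a_A = 0, so a_A = 150 + 0.5a_B.
The game is symmetric, so in equilibrium a_B = a_A: the reaction function gives 0.5a_A = 150, hence a_A = 300.

300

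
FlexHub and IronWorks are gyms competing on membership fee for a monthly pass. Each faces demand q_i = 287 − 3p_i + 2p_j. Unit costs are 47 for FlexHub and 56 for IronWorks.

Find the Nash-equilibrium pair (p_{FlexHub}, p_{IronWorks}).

108.6875, 112.0625

FlexHub's profit: π = (p_{FlexHub} − 47)(287 − 3p_{FlexHub} + 2p_{IronWorks}).
∂π/∂p_{FlexHub} = 428 − 6p_{FlexHub} + 2p_{IronWorks} = 0 ⇒ p_{FlexHub} = 214/3 + (1/3)p_{IronWorks}.
Similarly p_{IronWorks} = 455/6 + (1/3)p_{FlexHub}.
Substituting the second reaction function into the first: p_{FlexHub} = 214/3 + (1/3)(455/6 + (1/3)p_{FlexHub}), which gives (8/9)p_{FlexHub} = 1739/18 ⇒ p_{FlexHub} = 108.6875.
Then p_{IronWorks} = 455/6 + (1/3)·108.6875 = 112.0625.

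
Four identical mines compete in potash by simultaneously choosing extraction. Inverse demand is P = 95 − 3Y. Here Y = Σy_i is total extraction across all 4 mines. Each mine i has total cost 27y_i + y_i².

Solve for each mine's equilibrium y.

4

A representative mine's profit is π_i = y_i(95 − 3Y) − 27y_i − y_i², with Y = y_i + Σ_{j≠i} y_j.
First-order condition: 68 − 8y_i − 3Σ_{j≠i} y_j = 0.
In a symmetric equilibrium every mine chooses the same y, so Σ_{j≠i} y_j = 3y. The condition becomes 68 − 17y = 0, giving y = 68/17 = 4.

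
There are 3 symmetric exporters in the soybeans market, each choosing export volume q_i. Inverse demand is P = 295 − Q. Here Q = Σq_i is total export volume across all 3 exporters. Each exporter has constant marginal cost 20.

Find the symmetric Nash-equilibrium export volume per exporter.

A representative exporter's profit is π_i = q_i(295 − Q) − 20q_i, with Q = q_i + Σ_{j≠i} q_j.
First-order condition: 275 − 2q_i − Σ_{j≠i} q_j = 0.
In a symmetric equilibrium every exporter chooses the same q, so Σ_{j≠i} q_j = 2q. The condition becomes 275 − 4q = 0, giving q = 275/4 = 68.75.

68.75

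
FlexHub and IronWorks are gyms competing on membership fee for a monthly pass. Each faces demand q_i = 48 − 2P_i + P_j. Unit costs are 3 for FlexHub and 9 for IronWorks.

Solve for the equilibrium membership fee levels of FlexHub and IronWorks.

18.8, 21.2

FlexHub's profit: π = (P_{FlexHub} − 3)(48 − 2P_{FlexHub} + P_{IronWorks}).
∂π/∂P_{FlexHub} = 54 − 4P_{FlexHub} + P_{IronWorks} = 0 ⇒ P_{FlexHub} = 13.5 + 0.25P_{IronWorks}.
Similarly P_{IronWorks} = 16.5 + 0.25P_{FlexHub}.
Solving the two reaction functions simultaneously: (1 − (0.25)(0.25))P_{FlexHub} = 13.5 + 0.25·16.5, so 0.9375P_{FlexHub} = 17.625 and P_{FlexHub} = 18.8.
Then P_{IronWorks} = 16.5 + 0.25·18.8 = 21.2.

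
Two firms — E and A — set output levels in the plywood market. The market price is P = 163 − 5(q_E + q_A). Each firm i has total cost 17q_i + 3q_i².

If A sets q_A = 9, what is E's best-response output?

6.3125

Firm E's profit: π = q_E(163 − 5(q_E + q_A)) − 17q_E − 3q_E².
∂π/∂q_E = 146 − 16q_E − 5q_A = 0, so q_E = 9.125 − 0.3125q_A.
At q_A = 9: q_E = 9.125 − 0.3125·9 = 6.3125.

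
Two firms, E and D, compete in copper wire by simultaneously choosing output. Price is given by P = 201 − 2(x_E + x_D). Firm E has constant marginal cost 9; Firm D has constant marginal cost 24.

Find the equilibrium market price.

Firm E's profit: π = x_E(201 − 2(x_E + x_D)) − 9x_E.
∂π/∂x_E = 192 − 4x_E − 2x_D = 0, so x_E = 48 − 0.5x_D.
By the same steps for D: x_D = 44.25 − 0.5x_E.
Substituting the second reaction function into the first: x_E = 48 − 0.5(44.25 − 0.5x_E), which gives 0.75x_E = 25.875 ⇒ x_E = 34.5.
Then x_D = 44.25 − 0.5·34.5 = 27.
Equilibrium price: P = 201 − 2·61.5 = 78.

78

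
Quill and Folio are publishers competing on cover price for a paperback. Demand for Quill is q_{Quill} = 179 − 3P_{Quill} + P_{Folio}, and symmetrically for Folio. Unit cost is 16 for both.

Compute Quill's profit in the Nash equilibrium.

2593.08

Quill's profit: π = (P_{Quill} − 16)(179 − 3P_{Quill} + P_{Folio}).
∂π/∂P_{Quill} = 227 − 6P_{Quill} + P_{Folio} = 0 ⇒ P_{Quill} = 227/6 + (1/6)P_{Folio}.
The game is symmetric, so in equilibrium P_{Folio} = P_{Quill}: the reaction function gives (5/6)P_{Quill} = 227/6, hence P_{Quill} = 45.4.
q_{Quill} = 179 − 3·45.4 + 45.4 = 88.2.
Profit = (45.4 − 16)·88.2 = 2593.08.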